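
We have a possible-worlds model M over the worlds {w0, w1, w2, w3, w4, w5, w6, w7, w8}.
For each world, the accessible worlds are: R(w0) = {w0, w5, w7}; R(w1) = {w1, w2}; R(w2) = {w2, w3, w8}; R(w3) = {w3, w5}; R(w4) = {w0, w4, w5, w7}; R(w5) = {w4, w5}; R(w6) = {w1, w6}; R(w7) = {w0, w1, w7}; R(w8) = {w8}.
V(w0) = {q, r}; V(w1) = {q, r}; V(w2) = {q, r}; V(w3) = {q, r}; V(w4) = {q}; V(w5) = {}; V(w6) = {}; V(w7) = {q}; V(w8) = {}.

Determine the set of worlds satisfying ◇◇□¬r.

w0, w1, w2, w3, w4, w5, w7, w8

Let φ = ◇◇□¬r. Evaluate φ at each world:
  w0 (successors {w0, w5, w7}): φ is true.
  w1 (successors {w1, w2}): φ is true.
  w2 (successors {w2, w3, w8}): φ is true.
  w3 (successors {w3, w5}): φ is true.
  w4 (successors {w0, w4, w5, w7}): φ is true.
  w5 (successors {w4, w5}): φ is true.
  w6 (successors {w1, w6}): φ is false.
  w7 (successors {w0, w1, w7}): φ is true.
  w8 (successors {w8}): φ is true.
For instance, at w1:
  At w1: ◇◇□¬r requires ◇□¬r at some successor in {w1, w2}.
    ◇□¬r holds at w2, so ◇◇□¬r is true at w1.
      At w2: ◇□¬r requires □¬r at some successor in {w2, w3, w8}.
        □¬r holds at w8, so ◇□¬r is true at w2.
Satisfying worlds: {w0, w1, w2, w3, w4, w5, w7, w8}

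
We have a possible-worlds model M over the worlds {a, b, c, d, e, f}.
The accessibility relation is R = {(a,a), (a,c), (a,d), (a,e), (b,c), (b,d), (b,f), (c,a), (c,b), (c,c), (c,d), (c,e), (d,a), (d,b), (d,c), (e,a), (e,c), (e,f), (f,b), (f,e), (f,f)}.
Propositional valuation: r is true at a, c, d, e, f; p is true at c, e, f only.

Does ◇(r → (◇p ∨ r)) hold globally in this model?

Yes

Let φ = ◇(r → (◇p ∨ r)). Evaluate φ at each world:
  a (successors {a, c, d, e}): φ is true.
  b (successors {c, d, f}): φ is true.
  c (successors {a, b, c, d, e}): φ is true.
  d (successors {a, b, c}): φ is true.
  e (successors {a, c, f}): φ is true.
  f (successors {b, e, f}): φ is true.
For instance, at c:
  At c: ◇(r → (◇p ∨ r)) requires r → (◇p ∨ r) at some successor in {a, b, c, d, e}.
    r → (◇p ∨ r) holds at a, so ◇(r → (◇p ∨ r)) is true at c.
      At a: r is true, ◇p ∨ r is true, so r → (◇p ∨ r) is true.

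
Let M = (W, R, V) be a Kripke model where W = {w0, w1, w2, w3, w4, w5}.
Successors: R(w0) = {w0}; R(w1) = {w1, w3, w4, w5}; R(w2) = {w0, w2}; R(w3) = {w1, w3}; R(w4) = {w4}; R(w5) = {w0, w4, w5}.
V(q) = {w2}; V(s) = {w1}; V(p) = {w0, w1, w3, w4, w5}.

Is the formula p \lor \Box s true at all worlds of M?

Let φ = p \lor \Box s. Evaluate φ at each world:
  w0 (successors {w0}): φ is true.
  w1 (successors {w1, w3, w4, w5}): φ is true.
  w2 (successors {w0, w2}): φ is false.
  w3 (successors {w1, w3}): φ is true.
  w4 (successors {w4}): φ is true.
  w5 (successors {w0, w4, w5}): φ is true.
Detail at w2 (counterexample):
  At w2: p is false, \Box s is false, so p \lor \Box s is false.
    At w2: \Box s requires s at every successor {w0, w2}.
      s fails at w0, so \Box s is false at w2.

No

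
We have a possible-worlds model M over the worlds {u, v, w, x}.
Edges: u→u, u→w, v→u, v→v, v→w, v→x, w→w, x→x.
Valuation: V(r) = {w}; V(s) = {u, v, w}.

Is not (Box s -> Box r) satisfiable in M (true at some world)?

Yes

Let φ = not (Box s -> Box r). Evaluate φ at each world:
  u (successors {u, w}): φ is true.
  v (successors {u, v, w, x}): φ is false.
  w (successors {w}): φ is false.
  x (successors {x}): φ is false.
Detail at u (witness):
  At u: Box s -> Box r is false, so not (Box s -> Box r) is true.
    At u: Box s is true, Box r is false, so Box s -> Box r is false.
      At u: Box s requires s at every successor {u, w}.
        At u: s is true.
        At w: s is true.
      So Box s is true at u.
      At u: Box r requires r at every successor {u, w}.
        r fails at u, so Box r is false at u.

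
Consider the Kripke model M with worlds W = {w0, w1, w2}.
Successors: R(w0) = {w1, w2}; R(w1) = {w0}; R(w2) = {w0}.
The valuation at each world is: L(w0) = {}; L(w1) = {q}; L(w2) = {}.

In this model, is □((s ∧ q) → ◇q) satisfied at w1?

At w1: □((s ∧ q) → ◇q) requires (s ∧ q) → ◇q at every successor {w0}.
    At w0: s ∧ q is false, ◇q is true, so (s ∧ q) → ◇q is true.
      At w0: ◇q requires q at some successor in {w1, w2}.
        q holds at w1, so ◇q is true at w0.
So □((s ∧ q) → ◇q) is true at w1.

Yes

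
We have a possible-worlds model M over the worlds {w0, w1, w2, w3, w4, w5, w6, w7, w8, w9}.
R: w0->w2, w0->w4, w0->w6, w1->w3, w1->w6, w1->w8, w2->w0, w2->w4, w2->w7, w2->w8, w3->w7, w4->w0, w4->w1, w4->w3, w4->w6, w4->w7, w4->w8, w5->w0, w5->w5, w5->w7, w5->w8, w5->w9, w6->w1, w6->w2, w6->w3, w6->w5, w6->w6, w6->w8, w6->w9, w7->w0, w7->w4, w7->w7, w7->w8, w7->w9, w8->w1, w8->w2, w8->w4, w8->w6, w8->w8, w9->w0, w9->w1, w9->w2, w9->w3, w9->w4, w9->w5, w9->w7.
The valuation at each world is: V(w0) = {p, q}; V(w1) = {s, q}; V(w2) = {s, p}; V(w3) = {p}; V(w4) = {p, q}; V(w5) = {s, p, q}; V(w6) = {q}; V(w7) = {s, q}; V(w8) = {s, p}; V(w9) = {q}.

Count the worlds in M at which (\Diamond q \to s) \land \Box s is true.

0

Let φ = (\Diamond q \to s) \land \Box s. Evaluate φ at each world:
  w0 (successors {w2, w4, w6}): φ is false.
  w1 (successors {w3, w6, w8}): φ is false.
  w2 (successors {w0, w4, w7, w8}): φ is false.
  w3 (successors {w7}): φ is false.
  w4 (successors {w0, w1, w3, w6, w7, w8}): φ is false.
  w5 (successors {w0, w5, w7, w8, w9}): φ is false.
  w6 (successors {w1, w2, w3, w5, w6, w8, w9}): φ is false.
  w7 (successors {w0, w4, w7, w8, w9}): φ is false.
  w8 (successors {w1, w2, w4, w6, w8}): φ is false.
  w9 (successors {w0, w1, w2, w3, w4, w5, w7}): φ is false.
For instance, at w3:
  At w3: \Diamond q \to s is false, \Box s is true, so (\Diamond q \to s) \land \Box s is false.
    At w3: \Diamond q is true, s is false, so \Diamond q \to s is false.
      At w3: \Diamond q requires q at some successor in {w7}.
        q holds at w7, so \Diamond q is true at w3.
    At w3: \Box s requires s at every successor {w7}.
      At w7: s is true.
    So \Box s is true at w3.
Satisfying worlds: none.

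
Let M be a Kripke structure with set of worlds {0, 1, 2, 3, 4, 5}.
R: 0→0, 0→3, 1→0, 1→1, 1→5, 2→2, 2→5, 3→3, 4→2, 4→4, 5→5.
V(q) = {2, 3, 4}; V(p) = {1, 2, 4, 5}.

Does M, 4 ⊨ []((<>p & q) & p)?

Yes

At 4: []((<>p & q) & p) requires (<>p & q) & p at every successor {2, 4}.
    At 2: <>p & q is true, p is true, so (<>p & q) & p is true.
      At 2: <>p is true, q is true, so <>p & q is true.
    At 4: <>p & q is true, p is true, so (<>p & q) & p is true.
      At 4: <>p is true, q is true, so <>p & q is true.
So []((<>p & q) & p) is true at 4.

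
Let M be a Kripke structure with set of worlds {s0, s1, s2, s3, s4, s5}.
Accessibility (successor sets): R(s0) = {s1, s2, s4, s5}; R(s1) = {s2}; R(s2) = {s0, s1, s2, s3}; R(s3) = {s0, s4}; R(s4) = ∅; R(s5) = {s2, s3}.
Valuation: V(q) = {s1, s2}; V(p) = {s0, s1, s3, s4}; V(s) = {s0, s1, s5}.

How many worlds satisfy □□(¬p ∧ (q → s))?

Recall that □ψ holds at a world iff ψ holds at every accessible world, and ◇ψ holds iff ψ holds at some accessible world.
Let φ = □□(¬p ∧ (q → s)). Evaluate φ at each world:
  s0 (successors {s1, s2, s4, s5}): φ is false.
  s1 (successors {s2}): φ is false.
  s2 (successors {s0, s1, s2, s3}): φ is false.
  s3 (successors {s0, s4}): φ is false.
  s4 (successors ∅): φ is true.
  s5 (successors {s2, s3}): φ is false.
For instance, at s0:
  At s0: □□(¬p ∧ (q → s)) requires □(¬p ∧ (q → s)) at every successor {s1, s2, s4, s5}.
    □(¬p ∧ (q → s)) fails at s1, so □□(¬p ∧ (q → s)) is false at s0.
      At s1: □(¬p ∧ (q → s)) requires ¬p ∧ (q → s) at every successor {s2}.
        ¬p ∧ (q → s) fails at s2, so □(¬p ∧ (q → s)) is false at s1.
Satisfying worlds: {s4}

1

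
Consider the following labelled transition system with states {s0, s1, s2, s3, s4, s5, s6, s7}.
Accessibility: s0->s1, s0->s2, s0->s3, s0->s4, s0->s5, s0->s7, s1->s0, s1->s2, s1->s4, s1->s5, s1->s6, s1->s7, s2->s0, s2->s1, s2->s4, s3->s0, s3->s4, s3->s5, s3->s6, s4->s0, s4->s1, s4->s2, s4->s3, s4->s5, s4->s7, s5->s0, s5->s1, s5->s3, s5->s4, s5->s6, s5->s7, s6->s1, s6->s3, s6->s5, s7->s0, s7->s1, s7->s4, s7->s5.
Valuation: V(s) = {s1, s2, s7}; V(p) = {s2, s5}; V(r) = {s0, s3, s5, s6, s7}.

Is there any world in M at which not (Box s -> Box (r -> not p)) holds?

Let φ = not (Box s -> Box (r -> not p)). Evaluate φ at each world:
  s0 (successors {s1, s2, s3, s4, s5, s7}): φ is false.
  s1 (successors {s0, s2, s4, s5, s6, s7}): φ is false.
  s2 (successors {s0, s1, s4}): φ is false.
  s3 (successors {s0, s4, s5, s6}): φ is false.
  s4 (successors {s0, s1, s2, s3, s5, s7}): φ is false.
  s5 (successors {s0, s1, s3, s4, s6, s7}): φ is false.
  s6 (successors {s1, s3, s5}): φ is false.
  s7 (successors {s0, s1, s4, s5}): φ is false.
For instance, at s7:
  At s7: Box s -> Box (r -> not p) is true, so not (Box s -> Box (r -> not p)) is false.
    At s7: Box s is false, Box (r -> not p) is false, so Box s -> Box (r -> not p) is true.
      At s7: Box s requires s at every successor {s0, s1, s4, s5}.
        s fails at s0, so Box s is false at s7.
      At s7: Box (r -> not p) requires r -> not p at every successor {s0, s1, s4, s5}.
        r -> not p fails at s5, so Box (r -> not p) is false at s7.

No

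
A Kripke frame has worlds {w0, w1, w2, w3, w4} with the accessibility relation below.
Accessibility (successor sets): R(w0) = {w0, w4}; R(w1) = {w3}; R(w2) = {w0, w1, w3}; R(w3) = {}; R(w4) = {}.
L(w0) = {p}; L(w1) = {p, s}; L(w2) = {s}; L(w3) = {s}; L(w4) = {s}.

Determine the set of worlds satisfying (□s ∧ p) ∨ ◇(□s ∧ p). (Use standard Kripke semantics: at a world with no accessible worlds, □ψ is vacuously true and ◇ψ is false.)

Let φ = (□s ∧ p) ∨ ◇(□s ∧ p). Evaluate φ at each world:
  w0 (successors {w0, w4}): φ is false.
  w1 (successors {w3}): φ is true.
  w2 (successors {w0, w1, w3}): φ is true.
  w3 (successors ∅): φ is false.
  w4 (successors ∅): φ is false.
For instance, at w1:
  At w1: □s ∧ p is true, ◇(□s ∧ p) is false, so (□s ∧ p) ∨ ◇(□s ∧ p) is true.
    At w1: □s is true, p is true, so □s ∧ p is true.
      At w1: □s requires s at every successor {w3}.
        At w3: s is true.
      So □s is true at w1.
    At w1: ◇(□s ∧ p) requires □s ∧ p at some successor in {w3}.
      At w3: □s ∧ p is false.
    So ◇(□s ∧ p) is false at w1.
Satisfying worlds: {w1, w2}

w1, w2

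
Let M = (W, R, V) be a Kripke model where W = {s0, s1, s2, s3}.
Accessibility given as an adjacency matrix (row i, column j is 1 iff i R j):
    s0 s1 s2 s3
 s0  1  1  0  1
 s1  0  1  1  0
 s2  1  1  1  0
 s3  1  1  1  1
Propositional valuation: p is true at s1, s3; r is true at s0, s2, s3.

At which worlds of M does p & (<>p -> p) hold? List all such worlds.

Let φ = p & (<>p -> p). Evaluate φ at each world:
  s0 (successors {s0, s1, s3}): φ is false.
  s1 (successors {s1, s2}): φ is true.
  s2 (successors {s0, s1, s2}): φ is false.
  s3 (successors {s0, s1, s2, s3}): φ is true.
For instance, at s2:
  At s2: p is false, <>p -> p is false, so p & (<>p -> p) is false.
    At s2: <>p is true, p is false, so <>p -> p is false.
      At s2: <>p requires p at some successor in {s0, s1, s2}.
        p holds at s1, so <>p is true at s2.
Satisfying worlds: {s1, s3}

s1, s3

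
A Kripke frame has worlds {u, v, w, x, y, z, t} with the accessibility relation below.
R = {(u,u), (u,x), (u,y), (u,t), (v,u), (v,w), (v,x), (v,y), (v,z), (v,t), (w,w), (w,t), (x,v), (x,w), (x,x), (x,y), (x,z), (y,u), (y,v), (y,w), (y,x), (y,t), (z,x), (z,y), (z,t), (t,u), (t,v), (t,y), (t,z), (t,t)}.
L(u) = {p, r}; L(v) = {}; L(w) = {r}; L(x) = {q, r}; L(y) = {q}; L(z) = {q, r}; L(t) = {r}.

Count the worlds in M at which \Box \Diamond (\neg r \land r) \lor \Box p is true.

Let φ = \Box \Diamond (\neg r \land r) \lor \Box p. Evaluate φ at each world:
  u (successors {u, x, y, t}): φ is false.
  v (successors {u, w, x, y, z, t}): φ is false.
  w (successors {w, t}): φ is false.
  x (successors {v, w, x, y, z}): φ is false.
  y (successors {u, v, w, x, t}): φ is false.
  z (successors {x, y, t}): φ is false.
  t (successors {u, v, y, z, t}): φ is false.
For instance, at t:
  At t: \Box \Diamond (\neg r \land r) is false, \Box p is false, so \Box \Diamond (\neg r \land r) \lor \Box p is false.
    At t: \Box \Diamond (\neg r \land r) requires \Diamond (\neg r \land r) at every successor {u, v, y, z, t}.
      \Diamond (\neg r \land r) fails at u, so \Box \Diamond (\neg r \land r) is false at t.
    At t: \Box p requires p at every successor {u, v, y, z, t}.
      p fails at v, so \Box p is false at t.
Satisfying worlds: none.

0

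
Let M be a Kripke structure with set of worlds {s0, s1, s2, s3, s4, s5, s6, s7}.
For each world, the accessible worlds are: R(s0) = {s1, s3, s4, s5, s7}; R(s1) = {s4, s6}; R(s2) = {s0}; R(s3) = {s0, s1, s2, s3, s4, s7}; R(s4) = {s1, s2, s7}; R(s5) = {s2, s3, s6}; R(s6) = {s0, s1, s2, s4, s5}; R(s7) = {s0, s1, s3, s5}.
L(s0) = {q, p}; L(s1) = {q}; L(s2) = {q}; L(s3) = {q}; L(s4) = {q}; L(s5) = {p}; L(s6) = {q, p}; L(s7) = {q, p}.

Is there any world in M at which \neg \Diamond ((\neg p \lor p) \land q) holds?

Let φ = \neg \Diamond ((\neg p \lor p) \land q). Evaluate φ at each world:
  s0 (successors {s1, s3, s4, s5, s7}): φ is false.
  s1 (successors {s4, s6}): φ is false.
  s2 (successors {s0}): φ is false.
  s3 (successors {s0, s1, s2, s3, s4, s7}): φ is false.
  s4 (successors {s1, s2, s7}): φ is false.
  s5 (successors {s2, s3, s6}): φ is false.
  s6 (successors {s0, s1, s2, s4, s5}): φ is false.
  s7 (successors {s0, s1, s3, s5}): φ is false.
For instance, at s6:
  At s6: \Diamond ((\neg p \lor p) \land q) is true, so \neg \Diamond ((\neg p \lor p) \land q) is false.
    At s6: \Diamond ((\neg p \lor p) \land q) requires (\neg p \lor p) \land q at some successor in {s0, s1, s2, s4, s5}.
      (\neg p \lor p) \land q holds at s0, so \Diamond ((\neg p \lor p) \land q) is true at s6.

No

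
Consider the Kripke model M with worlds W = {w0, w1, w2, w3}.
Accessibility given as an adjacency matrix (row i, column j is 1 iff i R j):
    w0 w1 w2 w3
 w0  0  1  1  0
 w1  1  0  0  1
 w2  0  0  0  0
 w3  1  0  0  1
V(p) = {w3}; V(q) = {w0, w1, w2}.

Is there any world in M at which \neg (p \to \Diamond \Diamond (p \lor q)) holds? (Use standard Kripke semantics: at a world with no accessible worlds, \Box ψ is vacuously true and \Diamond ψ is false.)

No

Let φ = \neg (p \to \Diamond \Diamond (p \lor q)). Evaluate φ at each world:
  w0 (successors {w1, w2}): φ is false.
  w1 (successors {w0, w3}): φ is false.
  w2 (successors ∅): φ is false.
  w3 (successors {w0, w3}): φ is false.
For instance, at w0:
  At w0: p \to \Diamond \Diamond (p \lor q) is true, so \neg (p \to \Diamond \Diamond (p \lor q)) is false.
    At w0: p is false, \Diamond \Diamond (p \lor q) is true, so p \to \Diamond \Diamond (p \lor q) is true.
      At w0: \Diamond \Diamond (p \lor q) requires \Diamond (p \lor q) at some successor in {w1, w2}.
        \Diamond (p \lor q) holds at w1, so \Diamond \Diamond (p \lor q) is true at w0.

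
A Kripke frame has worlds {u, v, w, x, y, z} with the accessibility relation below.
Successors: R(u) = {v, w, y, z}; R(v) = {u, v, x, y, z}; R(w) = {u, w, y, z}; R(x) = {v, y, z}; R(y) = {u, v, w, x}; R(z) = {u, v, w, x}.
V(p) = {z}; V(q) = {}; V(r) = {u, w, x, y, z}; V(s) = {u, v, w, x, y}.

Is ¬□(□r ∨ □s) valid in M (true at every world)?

Let φ = ¬□(□r ∨ □s). Evaluate φ at each world:
  u (successors {v, w, y, z}): φ is true.
  v (successors {u, v, x, y, z}): φ is true.
  w (successors {u, w, y, z}): φ is true.
  x (successors {v, y, z}): φ is true.
  y (successors {u, v, w, x}): φ is true.
  z (successors {u, v, w, x}): φ is true.
For instance, at x:
  At x: □(□r ∨ □s) is false, so ¬□(□r ∨ □s) is true.
    At x: □(□r ∨ □s) requires □r ∨ □s at every successor {v, y, z}.
      □r ∨ □s fails at v, so □(□r ∨ □s) is false at x.

Yes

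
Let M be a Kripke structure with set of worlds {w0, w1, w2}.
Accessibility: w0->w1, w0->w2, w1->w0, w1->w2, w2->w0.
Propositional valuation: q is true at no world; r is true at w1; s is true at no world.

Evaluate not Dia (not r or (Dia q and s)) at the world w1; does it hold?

No

At w1: Dia (not r or (Dia q and s)) is true, so not Dia (not r or (Dia q and s)) is false.
  At w1: Dia (not r or (Dia q and s)) requires not r or (Dia q and s) at some successor in {w0, w2}.
    not r or (Dia q and s) holds at w0, so Dia (not r or (Dia q and s)) is true at w1.
      At w0: not r is true, Dia q and s is false, so not r or (Dia q and s) is true.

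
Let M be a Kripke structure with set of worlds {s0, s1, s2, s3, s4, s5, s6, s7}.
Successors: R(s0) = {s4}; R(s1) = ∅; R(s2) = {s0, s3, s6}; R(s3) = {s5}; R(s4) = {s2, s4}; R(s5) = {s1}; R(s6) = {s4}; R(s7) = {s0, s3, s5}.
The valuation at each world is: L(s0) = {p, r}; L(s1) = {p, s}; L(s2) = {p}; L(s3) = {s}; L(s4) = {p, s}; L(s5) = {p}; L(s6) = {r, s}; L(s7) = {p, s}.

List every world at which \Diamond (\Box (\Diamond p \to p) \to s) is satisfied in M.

Let φ = \Diamond (\Box (\Diamond p \to p) \to s). Evaluate φ at each world:
  s0 (successors {s4}): φ is true.
  s1 (successors ∅): φ is false.
  s2 (successors {s0, s3, s6}): φ is true.
  s3 (successors {s5}): φ is false.
  s4 (successors {s2, s4}): φ is true.
  s5 (successors {s1}): φ is true.
  s6 (successors {s4}): φ is true.
  s7 (successors {s0, s3, s5}): φ is true.
For instance, at s0:
  At s0: \Diamond (\Box (\Diamond p \to p) \to s) requires \Box (\Diamond p \to p) \to s at some successor in {s4}.
    \Box (\Diamond p \to p) \to s holds at s4, so \Diamond (\Box (\Diamond p \to p) \to s) is true at s0.
      At s4: \Box (\Diamond p \to p) is true, s is true, so \Box (\Diamond p \to p) \to s is true.
Satisfying worlds: {s0, s2, s4, s5, s6, s7}

s0, s2, s4, s5, s6, s7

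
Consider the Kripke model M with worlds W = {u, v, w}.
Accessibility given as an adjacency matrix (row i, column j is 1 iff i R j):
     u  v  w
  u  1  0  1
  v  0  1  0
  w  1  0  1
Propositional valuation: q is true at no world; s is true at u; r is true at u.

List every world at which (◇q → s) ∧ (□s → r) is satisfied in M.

u, v, w

Let φ = (◇q → s) ∧ (□s → r). Evaluate φ at each world:
  u (successors {u, w}): φ is true.
  v (successors {v}): φ is true.
  w (successors {u, w}): φ is true.
For instance, at v:
  At v: ◇q → s is true, □s → r is true, so (◇q → s) ∧ (□s → r) is true.
    At v: ◇q is false, s is false, so ◇q → s is true.
      At v: ◇q requires q at some successor in {v}.
        At v: q is false.
      So ◇q is false at v.
    At v: □s is false, r is false, so □s → r is true.
      At v: □s requires s at every successor {v}.
        s fails at v, so □s is false at v.
Satisfying worlds: {u, v, w}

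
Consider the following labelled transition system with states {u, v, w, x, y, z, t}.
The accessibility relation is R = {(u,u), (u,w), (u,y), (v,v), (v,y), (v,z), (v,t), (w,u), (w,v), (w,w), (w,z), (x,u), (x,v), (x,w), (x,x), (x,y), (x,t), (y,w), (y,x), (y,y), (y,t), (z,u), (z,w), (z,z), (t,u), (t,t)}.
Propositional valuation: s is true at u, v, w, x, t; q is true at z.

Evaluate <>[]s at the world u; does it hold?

At u: <>[]s requires []s at some successor in {u, w, y}.
  At u: []s is false.
  At w: []s is false.
  At y: []s is false.
So <>[]s is false at u.

No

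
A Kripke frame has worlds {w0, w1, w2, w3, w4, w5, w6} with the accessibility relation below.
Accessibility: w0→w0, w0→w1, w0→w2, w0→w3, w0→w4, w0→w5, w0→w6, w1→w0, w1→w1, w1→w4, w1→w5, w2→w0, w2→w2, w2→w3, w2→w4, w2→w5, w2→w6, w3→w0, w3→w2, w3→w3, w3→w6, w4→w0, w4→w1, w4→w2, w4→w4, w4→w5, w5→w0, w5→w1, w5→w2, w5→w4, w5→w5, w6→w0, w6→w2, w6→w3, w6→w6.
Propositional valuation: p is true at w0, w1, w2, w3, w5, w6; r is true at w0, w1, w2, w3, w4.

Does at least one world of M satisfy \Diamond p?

Yes

Let φ = \Diamond p. Evaluate φ at each world:
  w0 (successors {w0, w1, w2, w3, w4, w5, w6}): φ is true.
  w1 (successors {w0, w1, w4, w5}): φ is true.
  w2 (successors {w0, w2, w3, w4, w5, w6}): φ is true.
  w3 (successors {w0, w2, w3, w6}): φ is true.
  w4 (successors {w0, w1, w2, w4, w5}): φ is true.
  w5 (successors {w0, w1, w2, w4, w5}): φ is true.
  w6 (successors {w0, w2, w3, w6}): φ is true.
Detail at w0 (witness):
  At w0: \Diamond p requires p at some successor in {w0, w1, w2, w3, w4, w5, w6}.
    p holds at w0, so \Diamond p is true at w0.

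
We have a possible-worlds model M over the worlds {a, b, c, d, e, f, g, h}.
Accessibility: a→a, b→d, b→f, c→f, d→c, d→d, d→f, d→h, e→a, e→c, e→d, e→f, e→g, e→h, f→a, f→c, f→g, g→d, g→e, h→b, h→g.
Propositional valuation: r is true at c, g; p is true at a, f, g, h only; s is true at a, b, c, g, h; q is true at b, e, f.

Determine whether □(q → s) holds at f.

At f: □(q → s) requires q → s at every successor {a, c, g}.
  At a: q → s is true.
  At c: q → s is true.
  At g: q → s is true.
So □(q → s) is true at f.

Yes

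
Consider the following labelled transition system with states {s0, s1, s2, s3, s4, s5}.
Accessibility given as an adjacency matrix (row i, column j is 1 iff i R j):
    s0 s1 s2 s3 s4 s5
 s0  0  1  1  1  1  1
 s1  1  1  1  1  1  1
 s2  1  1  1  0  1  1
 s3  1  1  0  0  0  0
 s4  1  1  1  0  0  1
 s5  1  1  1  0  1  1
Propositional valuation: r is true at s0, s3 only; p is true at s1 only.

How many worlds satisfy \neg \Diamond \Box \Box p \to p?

1

Recall that \Box ψ holds at a world iff ψ holds at every accessible world, and \Diamond ψ holds iff ψ holds at some accessible world.
Let φ = \neg \Diamond \Box \Box p \to p. Evaluate φ at each world:
  s0 (successors {s1, s2, s3, s4, s5}): φ is false.
  s1 (successors {s0, s1, s2, s3, s4, s5}): φ is true.
  s2 (successors {s0, s1, s2, s4, s5}): φ is false.
  s3 (successors {s0, s1}): φ is false.
  s4 (successors {s0, s1, s2, s5}): φ is false.
  s5 (successors {s0, s1, s2, s4, s5}): φ is false.
For instance, at s4:
  At s4: \neg \Diamond \Box \Box p is true, p is false, so \neg \Diamond \Box \Box p \to p is false.
    At s4: \Diamond \Box \Box p is false, so \neg \Diamond \Box \Box p is true.
      At s4: \Diamond \Box \Box p requires \Box \Box p at some successor in {s0, s1, s2, s5}.
        At s0: \Box \Box p is false.
        At s1: \Box \Box p is false.
        At s2: \Box \Box p is false.
        At s5: \Box \Box p is false.
      So \Diamond \Box \Box p is false at s4.
Satisfying worlds: {s1}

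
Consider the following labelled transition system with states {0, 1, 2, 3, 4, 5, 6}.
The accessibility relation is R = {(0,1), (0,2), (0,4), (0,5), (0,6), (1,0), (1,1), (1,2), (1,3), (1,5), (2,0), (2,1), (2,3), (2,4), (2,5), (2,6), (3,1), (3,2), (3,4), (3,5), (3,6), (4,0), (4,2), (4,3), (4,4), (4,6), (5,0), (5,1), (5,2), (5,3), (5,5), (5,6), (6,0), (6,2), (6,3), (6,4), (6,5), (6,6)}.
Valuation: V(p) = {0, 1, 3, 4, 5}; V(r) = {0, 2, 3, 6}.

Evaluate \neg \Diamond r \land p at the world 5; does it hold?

No

At 5: \neg \Diamond r is false, p is true, so \neg \Diamond r \land p is false.
  At 5: \Diamond r is true, so \neg \Diamond r is false.
    At 5: \Diamond r requires r at some successor in {0, 1, 2, 3, 5, 6}.
      r holds at 0, so \Diamond r is true at 5.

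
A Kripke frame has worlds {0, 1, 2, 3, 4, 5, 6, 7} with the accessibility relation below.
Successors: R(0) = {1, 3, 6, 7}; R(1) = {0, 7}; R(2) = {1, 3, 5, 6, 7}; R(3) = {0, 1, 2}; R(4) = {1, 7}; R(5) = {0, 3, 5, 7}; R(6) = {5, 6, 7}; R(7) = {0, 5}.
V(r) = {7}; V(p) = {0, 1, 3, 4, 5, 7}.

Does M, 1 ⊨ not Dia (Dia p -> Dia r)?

Recall that Dia ψ holds at a world iff ψ holds at some accessible world.
At 1: Dia (Dia p -> Dia r) is true, so not Dia (Dia p -> Dia r) is false.
  At 1: Dia (Dia p -> Dia r) requires Dia p -> Dia r at some successor in {0, 7}.
    Dia p -> Dia r holds at 0, so Dia (Dia p -> Dia r) is true at 1.
      At 0: Dia p is true, Dia r is true, so Dia p -> Dia r is true.

No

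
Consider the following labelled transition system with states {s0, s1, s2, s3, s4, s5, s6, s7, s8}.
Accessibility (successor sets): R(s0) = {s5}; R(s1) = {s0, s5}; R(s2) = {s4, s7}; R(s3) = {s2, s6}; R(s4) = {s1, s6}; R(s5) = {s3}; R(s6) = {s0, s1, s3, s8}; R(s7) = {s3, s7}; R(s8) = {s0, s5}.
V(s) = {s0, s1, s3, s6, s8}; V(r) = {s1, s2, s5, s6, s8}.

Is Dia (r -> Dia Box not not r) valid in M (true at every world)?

Let φ = Dia (r -> Dia Box not not r). Evaluate φ at each world:
  s0 (successors {s5}): φ is true.
  s1 (successors {s0, s5}): φ is true.
  s2 (successors {s4, s7}): φ is true.
  s3 (successors {s2, s6}): φ is true.
  s4 (successors {s1, s6}): φ is true.
  s5 (successors {s3}): φ is true.
  s6 (successors {s0, s1, s3, s8}): φ is true.
  s7 (successors {s3, s7}): φ is true.
  s8 (successors {s0, s5}): φ is true.
For instance, at s6:
  At s6: Dia (r -> Dia Box not not r) requires r -> Dia Box not not r at some successor in {s0, s1, s3, s8}.
    r -> Dia Box not not r holds at s0, so Dia (r -> Dia Box not not r) is true at s6.
      At s0: r is false, Dia Box not not r is false, so r -> Dia Box not not r is true.

Yes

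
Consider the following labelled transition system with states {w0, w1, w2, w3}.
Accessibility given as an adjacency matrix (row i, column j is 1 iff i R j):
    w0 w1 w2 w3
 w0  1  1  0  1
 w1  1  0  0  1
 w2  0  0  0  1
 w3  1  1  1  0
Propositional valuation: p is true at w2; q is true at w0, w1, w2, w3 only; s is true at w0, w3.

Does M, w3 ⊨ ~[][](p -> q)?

Recall that []ψ holds at a world iff ψ holds at every accessible world, and <>ψ holds iff ψ holds at some accessible world.
At w3: [][](p -> q) is true, so ~[][](p -> q) is false.
  At w3: [][](p -> q) requires [](p -> q) at every successor {w0, w1, w2}.
      At w0: [](p -> q) requires p -> q at every successor {w0, w1, w3}.
        At w0: p -> q is true.
        At w1: p -> q is true.
        At w3: p -> q is true.
      So [](p -> q) is true at w0.
      At w1: [](p -> q) requires p -> q at every successor {w0, w3}.
        At w0: p -> q is true.
        At w3: p -> q is true.
      So [](p -> q) is true at w1.
      At w2: [](p -> q) requires p -> q at every successor {w3}.
        At w3: p -> q is true.
      So [](p -> q) is true at w2.
  So [][](p -> q) is true at w3.

No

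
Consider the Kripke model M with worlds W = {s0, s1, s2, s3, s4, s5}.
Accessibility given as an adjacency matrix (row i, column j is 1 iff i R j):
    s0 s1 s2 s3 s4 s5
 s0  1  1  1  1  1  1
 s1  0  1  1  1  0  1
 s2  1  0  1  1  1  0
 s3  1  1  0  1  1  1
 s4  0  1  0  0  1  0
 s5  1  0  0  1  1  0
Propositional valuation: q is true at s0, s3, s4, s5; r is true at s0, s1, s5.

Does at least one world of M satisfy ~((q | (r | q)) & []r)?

Recall that []ψ holds at a world iff ψ holds at every accessible world, and <>ψ holds iff ψ holds at some accessible world.
Let φ = ~((q | (r | q)) & []r). Evaluate φ at each world:
  s0 (successors {s0, s1, s2, s3, s4, s5}): φ is true.
  s1 (successors {s1, s2, s3, s5}): φ is true.
  s2 (successors {s0, s2, s3, s4}): φ is true.
  s3 (successors {s0, s1, s3, s4, s5}): φ is true.
  s4 (successors {s1, s4}): φ is true.
  s5 (successors {s0, s3, s4}): φ is true.
Detail at s0 (witness):
  At s0: (q | (r | q)) & []r is false, so ~((q | (r | q)) & []r) is true.
    At s0: q | (r | q) is true, []r is false, so (q | (r | q)) & []r is false.
      At s0: []r requires r at every successor {s0, s1, s2, s3, s4, s5}.
        r fails at s2, so []r is false at s0.

Yes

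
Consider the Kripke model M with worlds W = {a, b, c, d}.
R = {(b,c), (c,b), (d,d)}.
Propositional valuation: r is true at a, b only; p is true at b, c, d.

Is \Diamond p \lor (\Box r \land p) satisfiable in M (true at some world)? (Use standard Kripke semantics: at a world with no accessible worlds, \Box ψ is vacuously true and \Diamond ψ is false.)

Yes

Let φ = \Diamond p \lor (\Box r \land p). Evaluate φ at each world:
  a (successors ∅): φ is false.
  b (successors {c}): φ is true.
  c (successors {b}): φ is true.
  d (successors {d}): φ is true.
Detail at b (witness):
  At b: \Diamond p is true, \Box r \land p is false, so \Diamond p \lor (\Box r \land p) is true.
    At b: \Diamond p requires p at some successor in {c}.
      p holds at c, so \Diamond p is true at b.
    At b: \Box r is false, p is true, so \Box r \land p is false.
      At b: \Box r requires r at every successor {c}.
        r fails at c, so \Box r is false at b.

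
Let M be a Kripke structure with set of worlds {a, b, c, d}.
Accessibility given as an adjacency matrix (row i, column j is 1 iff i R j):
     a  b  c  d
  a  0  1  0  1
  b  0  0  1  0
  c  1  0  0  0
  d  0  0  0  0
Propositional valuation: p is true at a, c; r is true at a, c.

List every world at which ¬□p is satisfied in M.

Recall that □ψ holds at a world iff ψ holds at every accessible world, and ◇ψ holds iff ψ holds at some accessible world.
Let φ = ¬□p. Evaluate φ at each world:
  a (successors {b, d}): φ is true.
  b (successors {c}): φ is false.
  c (successors {a}): φ is false.
  d (successors ∅): φ is false.
For instance, at c:
  At c: □p is true, so ¬□p is false.
    At c: □p requires p at every successor {a}.
      At a: p is true.
    So □p is true at c.
Satisfying worlds: {a}

a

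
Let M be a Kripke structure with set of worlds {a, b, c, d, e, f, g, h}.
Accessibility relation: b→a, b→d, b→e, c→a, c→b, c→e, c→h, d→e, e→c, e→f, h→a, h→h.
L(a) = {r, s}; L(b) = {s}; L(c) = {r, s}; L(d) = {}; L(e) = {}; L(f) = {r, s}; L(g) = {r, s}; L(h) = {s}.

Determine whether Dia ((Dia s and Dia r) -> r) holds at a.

Recall that Dia ψ holds at a world iff ψ holds at some accessible world.
At a: no accessible worlds, so Dia ((Dia s and Dia r) -> r) is false.

No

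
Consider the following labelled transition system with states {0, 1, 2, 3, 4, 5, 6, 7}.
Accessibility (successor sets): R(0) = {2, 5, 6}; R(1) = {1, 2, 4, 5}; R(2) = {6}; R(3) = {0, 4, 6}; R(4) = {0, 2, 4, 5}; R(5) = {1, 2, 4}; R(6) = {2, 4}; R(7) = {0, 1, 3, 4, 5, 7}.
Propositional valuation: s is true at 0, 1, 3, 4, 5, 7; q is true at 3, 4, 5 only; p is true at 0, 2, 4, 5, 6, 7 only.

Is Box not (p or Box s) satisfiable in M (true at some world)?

No

Let φ = Box not (p or Box s). Evaluate φ at each world:
  0 (successors {2, 5, 6}): φ is false.
  1 (successors {1, 2, 4, 5}): φ is false.
  2 (successors {6}): φ is false.
  3 (successors {0, 4, 6}): φ is false.
  4 (successors {0, 2, 4, 5}): φ is false.
  5 (successors {1, 2, 4}): φ is false.
  6 (successors {2, 4}): φ is false.
  7 (successors {0, 1, 3, 4, 5, 7}): φ is false.
For instance, at 0:
  At 0: Box not (p or Box s) requires not (p or Box s) at every successor {2, 5, 6}.
    not (p or Box s) fails at 2, so Box not (p or Box s) is false at 0.
      At 2: p or Box s is true, so not (p or Box s) is false.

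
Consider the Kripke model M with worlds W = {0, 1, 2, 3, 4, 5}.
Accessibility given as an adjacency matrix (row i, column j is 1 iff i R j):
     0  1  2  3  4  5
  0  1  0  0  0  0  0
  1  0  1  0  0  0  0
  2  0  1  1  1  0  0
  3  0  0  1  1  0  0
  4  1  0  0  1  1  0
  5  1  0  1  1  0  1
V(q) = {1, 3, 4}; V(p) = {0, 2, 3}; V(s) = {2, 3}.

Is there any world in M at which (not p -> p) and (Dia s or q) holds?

Yes

Let φ = (not p -> p) and (Dia s or q). Evaluate φ at each world:
  0 (successors {0}): φ is false.
  1 (successors {1}): φ is false.
  2 (successors {1, 2, 3}): φ is true.
  3 (successors {2, 3}): φ is true.
  4 (successors {0, 3, 4}): φ is false.
  5 (successors {0, 2, 3, 5}): φ is false.
Detail at 2 (witness):
  At 2: not p -> p is true, Dia s or q is true, so (not p -> p) and (Dia s or q) is true.
    At 2: Dia s is true, q is false, so Dia s or q is true.
      At 2: Dia s requires s at some successor in {1, 2, 3}.
        s holds at 2, so Dia s is true at 2.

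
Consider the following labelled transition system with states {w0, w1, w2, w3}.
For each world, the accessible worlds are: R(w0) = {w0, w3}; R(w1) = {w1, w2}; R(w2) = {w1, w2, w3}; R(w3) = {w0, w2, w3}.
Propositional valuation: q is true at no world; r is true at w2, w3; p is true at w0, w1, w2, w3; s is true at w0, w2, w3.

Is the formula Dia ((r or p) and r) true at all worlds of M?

Yes

Let φ = Dia ((r or p) and r). Evaluate φ at each world:
  w0 (successors {w0, w3}): φ is true.
  w1 (successors {w1, w2}): φ is true.
  w2 (successors {w1, w2, w3}): φ is true.
  w3 (successors {w0, w2, w3}): φ is true.
For instance, at w0:
  At w0: Dia ((r or p) and r) requires (r or p) and r at some successor in {w0, w3}.
    (r or p) and r holds at w3, so Dia ((r or p) and r) is true at w0.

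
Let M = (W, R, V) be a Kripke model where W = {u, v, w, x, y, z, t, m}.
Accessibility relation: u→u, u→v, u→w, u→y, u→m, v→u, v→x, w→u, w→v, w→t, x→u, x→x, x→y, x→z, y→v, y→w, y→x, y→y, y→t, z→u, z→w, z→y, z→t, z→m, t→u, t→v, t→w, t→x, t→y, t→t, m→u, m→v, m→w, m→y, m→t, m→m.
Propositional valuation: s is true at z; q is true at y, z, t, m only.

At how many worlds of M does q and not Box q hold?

Recall that Box ψ holds at a world iff ψ holds at every accessible world, and Dia ψ holds iff ψ holds at some accessible world.
Let φ = q and not Box q. Evaluate φ at each world:
  u (successors {u, v, w, y, m}): φ is false.
  v (successors {u, x}): φ is false.
  w (successors {u, v, t}): φ is false.
  x (successors {u, x, y, z}): φ is false.
  y (successors {v, w, x, y, t}): φ is true.
  z (successors {u, w, y, t, m}): φ is true.
  t (successors {u, v, w, x, y, t}): φ is true.
  m (successors {u, v, w, y, t, m}): φ is true.
For instance, at u:
  At u: q is false, not Box q is true, so q and not Box q is false.
    At u: Box q is false, so not Box q is true.
      At u: Box q requires q at every successor {u, v, w, y, m}.
        q fails at u, so Box q is false at u.
Satisfying worlds: {y, z, t, m}

4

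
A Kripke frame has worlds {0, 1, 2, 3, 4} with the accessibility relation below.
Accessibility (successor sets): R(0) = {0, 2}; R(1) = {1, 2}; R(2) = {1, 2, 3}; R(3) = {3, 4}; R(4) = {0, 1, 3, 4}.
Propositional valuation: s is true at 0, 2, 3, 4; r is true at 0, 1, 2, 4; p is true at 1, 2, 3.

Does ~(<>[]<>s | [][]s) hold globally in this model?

No

Let φ = ~(<>[]<>s | [][]s). Evaluate φ at each world:
  0 (successors {0, 2}): φ is false.
  1 (successors {1, 2}): φ is false.
  2 (successors {1, 2, 3}): φ is false.
  3 (successors {3, 4}): φ is false.
  4 (successors {0, 1, 3, 4}): φ is false.
Detail at 0 (counterexample):
  At 0: <>[]<>s | [][]s is true, so ~(<>[]<>s | [][]s) is false.
    At 0: <>[]<>s is true, [][]s is false, so <>[]<>s | [][]s is true.
      At 0: <>[]<>s requires []<>s at some successor in {0, 2}.
        []<>s holds at 0, so <>[]<>s is true at 0.
      At 0: [][]s requires []s at every successor {0, 2}.
        []s fails at 2, so [][]s is false at 0.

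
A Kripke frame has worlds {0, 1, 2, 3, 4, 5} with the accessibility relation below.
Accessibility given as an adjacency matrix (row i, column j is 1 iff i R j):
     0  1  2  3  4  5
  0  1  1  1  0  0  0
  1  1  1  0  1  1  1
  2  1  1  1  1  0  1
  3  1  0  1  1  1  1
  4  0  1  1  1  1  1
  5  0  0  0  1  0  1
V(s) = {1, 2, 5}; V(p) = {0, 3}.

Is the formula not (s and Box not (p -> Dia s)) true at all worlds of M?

Yes

Recall that Box ψ holds at a world iff ψ holds at every accessible world, and Dia ψ holds iff ψ holds at some accessible world.
Let φ = not (s and Box not (p -> Dia s)). Evaluate φ at each world:
  0 (successors {0, 1, 2}): φ is true.
  1 (successors {0, 1, 3, 4, 5}): φ is true.
  2 (successors {0, 1, 2, 3, 5}): φ is true.
  3 (successors {0, 2, 3, 4, 5}): φ is true.
  4 (successors {1, 2, 3, 4, 5}): φ is true.
  5 (successors {3, 5}): φ is true.
For instance, at 0:
  At 0: s and Box not (p -> Dia s) is false, so not (s and Box not (p -> Dia s)) is true.
    At 0: s is false, Box not (p -> Dia s) is false, so s and Box not (p -> Dia s) is false.
      At 0: Box not (p -> Dia s) requires not (p -> Dia s) at every successor {0, 1, 2}.
        not (p -> Dia s) fails at 0, so Box not (p -> Dia s) is false at 0.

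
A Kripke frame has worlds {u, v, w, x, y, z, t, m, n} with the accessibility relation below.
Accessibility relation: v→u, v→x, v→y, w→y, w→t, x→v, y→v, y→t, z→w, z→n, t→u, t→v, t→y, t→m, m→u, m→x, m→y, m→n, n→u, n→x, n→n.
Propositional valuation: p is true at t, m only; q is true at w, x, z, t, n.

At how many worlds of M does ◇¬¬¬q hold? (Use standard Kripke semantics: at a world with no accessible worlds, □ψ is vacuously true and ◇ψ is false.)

Let φ = ◇¬¬¬q. Evaluate φ at each world:
  u (successors ∅): φ is false.
  v (successors {u, x, y}): φ is true.
  w (successors {y, t}): φ is true.
  x (successors {v}): φ is true.
  y (successors {v, t}): φ is true.
  z (successors {w, n}): φ is false.
  t (successors {u, v, y, m}): φ is true.
  m (successors {u, x, y, n}): φ is true.
  n (successors {u, x, n}): φ is true.
For instance, at v:
  At v: ◇¬¬¬q requires ¬¬¬q at some successor in {u, x, y}.
    ¬¬¬q holds at u, so ◇¬¬¬q is true at v.
Satisfying worlds: {v, w, x, y, t, m, n}

7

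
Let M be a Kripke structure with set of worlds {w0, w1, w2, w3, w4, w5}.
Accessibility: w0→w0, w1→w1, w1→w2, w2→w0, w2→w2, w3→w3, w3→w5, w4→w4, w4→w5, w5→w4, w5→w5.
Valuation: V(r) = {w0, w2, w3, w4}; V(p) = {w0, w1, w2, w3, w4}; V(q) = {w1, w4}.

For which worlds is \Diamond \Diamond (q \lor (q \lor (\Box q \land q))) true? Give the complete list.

w1, w3, w4, w5

Let φ = \Diamond \Diamond (q \lor (q \lor (\Box q \land q))). Evaluate φ at each world:
  w0 (successors {w0}): φ is false.
  w1 (successors {w1, w2}): φ is true.
  w2 (successors {w0, w2}): φ is false.
  w3 (successors {w3, w5}): φ is true.
  w4 (successors {w4, w5}): φ is true.
  w5 (successors {w4, w5}): φ is true.
For instance, at w5:
  At w5: \Diamond \Diamond (q \lor (q \lor (\Box q \land q))) requires \Diamond (q \lor (q \lor (\Box q \land q))) at some successor in {w4, w5}.
    \Diamond (q \lor (q \lor (\Box q \land q))) holds at w4, so \Diamond \Diamond (q \lor (q \lor (\Box q \land q))) is true at w5.
      At w4: \Diamond (q \lor (q \lor (\Box q \land q))) requires q \lor (q \lor (\Box q \land q)) at some successor in {w4, w5}.
        q \lor (q \lor (\Box q \land q)) holds at w4, so \Diamond (q \lor (q \lor (\Box q \land q))) is true at w4.
Satisfying worlds: {w1, w3, w4, w5}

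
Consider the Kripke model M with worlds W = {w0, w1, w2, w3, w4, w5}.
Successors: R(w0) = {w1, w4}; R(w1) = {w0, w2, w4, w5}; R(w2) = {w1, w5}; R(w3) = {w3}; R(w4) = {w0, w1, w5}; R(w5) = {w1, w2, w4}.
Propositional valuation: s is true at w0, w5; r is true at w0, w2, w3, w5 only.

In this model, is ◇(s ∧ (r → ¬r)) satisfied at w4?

No

At w4: ◇(s ∧ (r → ¬r)) requires s ∧ (r → ¬r) at some successor in {w0, w1, w5}.
  At w0: s ∧ (r → ¬r) is false.
  At w1: s ∧ (r → ¬r) is false.
  At w5: s ∧ (r → ¬r) is false.
So ◇(s ∧ (r → ¬r)) is false at w4.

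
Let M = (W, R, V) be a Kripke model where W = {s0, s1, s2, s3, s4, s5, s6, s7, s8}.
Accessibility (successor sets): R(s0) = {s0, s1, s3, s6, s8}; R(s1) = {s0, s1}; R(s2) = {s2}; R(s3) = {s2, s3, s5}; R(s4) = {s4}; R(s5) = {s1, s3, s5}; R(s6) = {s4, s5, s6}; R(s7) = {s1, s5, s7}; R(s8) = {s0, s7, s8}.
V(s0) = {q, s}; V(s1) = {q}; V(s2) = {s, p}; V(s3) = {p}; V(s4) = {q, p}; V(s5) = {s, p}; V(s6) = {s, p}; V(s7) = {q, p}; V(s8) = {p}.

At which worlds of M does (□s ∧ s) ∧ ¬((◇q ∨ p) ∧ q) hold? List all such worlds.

s2

Let φ = (□s ∧ s) ∧ ¬((◇q ∨ p) ∧ q). Evaluate φ at each world:
  s0 (successors {s0, s1, s3, s6, s8}): φ is false.
  s1 (successors {s0, s1}): φ is false.
  s2 (successors {s2}): φ is true.
  s3 (successors {s2, s3, s5}): φ is false.
  s4 (successors {s4}): φ is false.
  s5 (successors {s1, s3, s5}): φ is false.
  s6 (successors {s4, s5, s6}): φ is false.
  s7 (successors {s1, s5, s7}): φ is false.
  s8 (successors {s0, s7, s8}): φ is false.
For instance, at s7:
  At s7: □s ∧ s is false, ¬((◇q ∨ p) ∧ q) is false, so (□s ∧ s) ∧ ¬((◇q ∨ p) ∧ q) is false.
    At s7: □s is false, s is false, so □s ∧ s is false.
      At s7: □s requires s at every successor {s1, s5, s7}.
        s fails at s1, so □s is false at s7.
    At s7: (◇q ∨ p) ∧ q is true, so ¬((◇q ∨ p) ∧ q) is false.
      At s7: ◇q ∨ p is true, q is true, so (◇q ∨ p) ∧ q is true.
Satisfying worlds: {s2}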